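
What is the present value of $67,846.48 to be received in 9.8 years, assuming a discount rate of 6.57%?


Present value formula: PV = FV / (1 + r)^t
PV = $67,846.48 / (1 + 0.0657)^9.8
PV = $67,846.48 / 1.865618
PV = $36,366.76

PV = FV / (1 + r)^t = $36,366.76


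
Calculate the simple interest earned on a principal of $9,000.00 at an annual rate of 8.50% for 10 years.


Simple interest formula: I = P × r × t
I = $9,000.00 × 0.085 × 10
I = $7,650.00

I = P × r × t = $7,650.00


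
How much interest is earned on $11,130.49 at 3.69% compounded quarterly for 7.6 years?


Compound interest earned = final amount − principal.
A = P(1 + r/n)^(nt) = $11,130.49 × (1 + 0.0369/4)^(4 × 7.6) = $14,714.63
Interest = A − P = $14,714.63 − $11,130.49 = $3,584.14

Interest = A - P = $3,584.14


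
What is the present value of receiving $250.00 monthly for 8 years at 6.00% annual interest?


Present value of an ordinary annuity: PV = PMT × (1 − (1 + r)^(−n)) / r
Monthly rate r = 0.06/12 = 0.005, n = 96
PV = $250.00 × (1 − (1 + 0.06/12)^(−96)) / (0.06/12)
PV = $250.00 × 76.095218
PV = $19,023.80

PV = PMT × (1-(1+r)^(-n))/r = $19,023.80


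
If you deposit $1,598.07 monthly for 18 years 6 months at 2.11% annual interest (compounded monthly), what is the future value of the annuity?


Future value of an ordinary annuity: FV = PMT × ((1 + r)^n − 1) / r
Monthly rate r = 0.0211/12 ≈ 0.00175833, n = 222
FV = $1,598.07 × ((1 + 0.0211/12)^222 − 1) / (0.0211/12)
FV = $1,598.07 × 271.274762
FV = $433,516.06

FV = PMT × ((1+r)^n - 1)/r = $433,516.06


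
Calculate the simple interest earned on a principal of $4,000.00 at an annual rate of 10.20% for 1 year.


Simple interest formula: I = P × r × t
I = $4,000.00 × 0.102 × 1
I = $408.00

I = P × r × t = $408.00


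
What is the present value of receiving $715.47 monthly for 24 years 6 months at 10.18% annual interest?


Present value of an ordinary annuity: PV = PMT × (1 − (1 + r)^(−n)) / r
Monthly rate r = 0.1018/12 ≈ 0.00848333, n = 294
PV = $715.47 × (1 − (1 + 0.1018/12)^(−294)) / (0.1018/12)
PV = $715.47 × 108.041972
PV = $77,300.79

PV = PMT × (1-(1+r)^(-n))/r = $77,300.79


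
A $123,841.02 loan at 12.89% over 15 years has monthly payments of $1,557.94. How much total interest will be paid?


Total paid over the life of the loan = PMT × n.
Total paid = $1,557.94 × 180 = $280,429.20
Total interest = total paid − principal = $280,429.20 − $123,841.02 = $156,588.18

Total interest = (PMT × n) - PV = $156,588.18


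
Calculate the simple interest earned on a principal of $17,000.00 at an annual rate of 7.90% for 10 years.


Simple interest formula: I = P × r × t
I = $17,000.00 × 0.079 × 10
I = $13,430.00

I = P × r × t = $13,430.00


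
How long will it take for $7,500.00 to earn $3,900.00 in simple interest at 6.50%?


Rearrange the simple interest formula for t:
I = P × r × t  ⇒  t = I / (P × r)
t = $3,900.00 / ($7,500.00 × 0.065)
t = 8

t = I/(P×r) = 8 years


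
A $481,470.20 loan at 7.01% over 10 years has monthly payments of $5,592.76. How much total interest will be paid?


Total paid over the life of the loan = PMT × n.
Total paid = $5,592.76 × 120 = $671,131.20
Total interest = total paid − principal = $671,131.20 − $481,470.20 = $189,661.00

Total interest = (PMT × n) - PV = $189,661.00


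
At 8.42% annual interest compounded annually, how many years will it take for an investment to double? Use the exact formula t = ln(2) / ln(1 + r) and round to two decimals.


Doubling condition: (1 + r)^t = 2
Take ln of both sides: t × ln(1 + r) = ln(2)
t = ln(2) / ln(1 + r)
t = 0.693147 / 0.080842
t = 8.57

t = ln(2) / ln(1 + r) = 8.57 years


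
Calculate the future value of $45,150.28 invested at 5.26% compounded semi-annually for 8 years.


Compound interest formula: A = P(1 + r/n)^(nt)
A = $45,150.28 × (1 + 0.0526/2)^(2 × 8)
Growth factor: (1 + 0.0526/2)^16 = 1.5149185
A = $45,150.28 × 1.5149185
A = $68,398.99

A = P(1 + r/n)^(nt) = $68,398.99


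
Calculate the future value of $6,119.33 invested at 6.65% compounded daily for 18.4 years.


Compound interest formula: A = P(1 + r/n)^(nt)
A = $6,119.33 × (1 + 0.0665/365)^(365 × 18.4)
Growth factor: (1 + 0.0665/365)^6716 = 3.3990247
A = $6,119.33 × 3.3990247
A = $20,799.75

A = P(1 + r/n)^(nt) = $20,799.75


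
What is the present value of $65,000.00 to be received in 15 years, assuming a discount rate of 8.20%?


Present value formula: PV = FV / (1 + r)^t
PV = $65,000.00 / (1 + 0.082)^15
PV = $65,000.00 / 3.261436
PV = $19,929.87

PV = FV / (1 + r)^t = $19,929.87


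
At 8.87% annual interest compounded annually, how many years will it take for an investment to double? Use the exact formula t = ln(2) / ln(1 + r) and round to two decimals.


Doubling condition: (1 + r)^t = 2
Take ln of both sides: t × ln(1 + r) = ln(2)
t = ln(2) / ln(1 + r)
t = 0.693147 / 0.084984
t = 8.16

t = ln(2) / ln(1 + r) = 8.16 years


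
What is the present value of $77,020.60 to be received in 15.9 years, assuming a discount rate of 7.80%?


Present value formula: PV = FV / (1 + r)^t
PV = $77,020.60 / (1 + 0.078)^15.9
PV = $77,020.60 / 3.300945
PV = $23,332.89

PV = FV / (1 + r)^t = $23,332.89


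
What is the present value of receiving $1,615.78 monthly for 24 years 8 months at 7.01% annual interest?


Present value of an ordinary annuity: PV = PMT × (1 − (1 + r)^(−n)) / r
Monthly rate r = 0.0701/12 ≈ 0.00584167, n = 296
PV = $1,615.78 × (1 − (1 + 0.0701/12)^(−296)) / (0.0701/12)
PV = $1,615.78 × 140.656254
PV = $227,269.56

PV = PMT × (1-(1+r)^(-n))/r = $227,269.56


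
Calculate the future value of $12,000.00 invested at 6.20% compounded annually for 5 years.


Compound interest formula: A = P(1 + r/n)^(nt)
A = $12,000.00 × (1 + 0.062/1)^(1 × 5)
Growth factor: (1 + 0.062/1)^5 = 1.350898
A = $12,000.00 × 1.350898
A = $16,210.78

A = P(1 + r/n)^(nt) = $16,210.78


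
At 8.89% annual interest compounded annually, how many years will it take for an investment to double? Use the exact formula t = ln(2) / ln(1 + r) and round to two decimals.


Doubling condition: (1 + r)^t = 2
Take ln of both sides: t × ln(1 + r) = ln(2)
t = ln(2) / ln(1 + r)
t = 0.693147 / 0.085168
t = 8.14

t = ln(2) / ln(1 + r) = 8.14 years


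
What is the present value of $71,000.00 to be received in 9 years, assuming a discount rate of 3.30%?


Present value formula: PV = FV / (1 + r)^t
PV = $71,000.00 / (1 + 0.033)^9
PV = $71,000.00 / 1.3393772
PV = $53,009.71

PV = FV / (1 + r)^t = $53,009.71


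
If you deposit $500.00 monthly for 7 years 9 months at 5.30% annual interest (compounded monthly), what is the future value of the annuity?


Future value of an ordinary annuity: FV = PMT × ((1 + r)^n − 1) / r
Monthly rate r = 0.053/12 ≈ 0.00441667, n = 93
FV = $500.00 × ((1 + 0.053/12)^93 − 1) / (0.053/12)
FV = $500.00 × 114.698521
FV = $57,349.26

FV = PMT × ((1+r)^n - 1)/r = $57,349.26


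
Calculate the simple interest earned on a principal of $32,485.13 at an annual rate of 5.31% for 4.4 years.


Simple interest formula: I = P × r × t
I = $32,485.13 × 0.0531 × 4.4
I = $7,589.83

I = P × r × t = $7,589.83


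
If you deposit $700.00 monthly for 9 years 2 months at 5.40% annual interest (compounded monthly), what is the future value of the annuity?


Future value of an ordinary annuity: FV = PMT × ((1 + r)^n − 1) / r
Monthly rate r = 0.054/12 = 0.0045, n = 110
FV = $700.00 × ((1 + 0.054/12)^110 − 1) / (0.054/12)
FV = $700.00 × 141.928357
FV = $99,349.85

FV = PMT × ((1+r)^n - 1)/r = $99,349.85


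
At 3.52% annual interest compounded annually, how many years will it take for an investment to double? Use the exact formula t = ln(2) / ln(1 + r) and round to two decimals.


Doubling condition: (1 + r)^t = 2
Take ln of both sides: t × ln(1 + r) = ln(2)
t = ln(2) / ln(1 + r)
t = 0.693147 / 0.034595
t = 20.04

t = ln(2) / ln(1 + r) = 20.04 years


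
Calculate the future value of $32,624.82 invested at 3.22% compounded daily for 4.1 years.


Compound interest formula: A = P(1 + r/n)^(nt)
A = $32,624.82 × (1 + 0.0322/365)^(365 × 4.1)
Growth factor: (1 + 0.0322/365)^1496.5 = 1.1411245
A = $32,624.82 × 1.1411245
A = $37,228.98

A = P(1 + r/n)^(nt) = $37,228.98


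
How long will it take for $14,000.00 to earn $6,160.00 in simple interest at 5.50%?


Rearrange the simple interest formula for t:
I = P × r × t  ⇒  t = I / (P × r)
t = $6,160.00 / ($14,000.00 × 0.055)
t = 8

t = I/(P×r) = 8 years


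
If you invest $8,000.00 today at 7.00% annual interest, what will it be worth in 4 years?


Future value formula: FV = PV × (1 + r)^t
FV = $8,000.00 × (1 + 0.07)^4
FV = $8,000.00 × 1.310796
FV = $10,486.37

FV = PV × (1 + r)^t = $10,486.37


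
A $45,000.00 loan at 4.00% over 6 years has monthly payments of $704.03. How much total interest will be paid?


Total paid over the life of the loan = PMT × n.
Total paid = $704.03 × 72 = $50,690.16
Total interest = total paid − principal = $50,690.16 − $45,000.00 = $5,690.16

Total interest = (PMT × n) - PV = $5,690.16


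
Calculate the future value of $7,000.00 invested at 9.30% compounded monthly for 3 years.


Compound interest formula: A = P(1 + r/n)^(nt)
A = $7,000.00 × (1 + 0.093/12)^(12 × 3)
Growth factor: (1 + 0.093/12)^36 = 1.320386
A = $7,000.00 × 1.320386
A = $9,242.70

A = P(1 + r/n)^(nt) = $9,242.70


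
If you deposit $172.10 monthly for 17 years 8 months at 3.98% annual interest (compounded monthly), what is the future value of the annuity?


Future value of an ordinary annuity: FV = PMT × ((1 + r)^n − 1) / r
Monthly rate r = 0.0398/12 ≈ 0.00331667, n = 212
FV = $172.10 × ((1 + 0.0398/12)^212 − 1) / (0.0398/12)
FV = $172.10 × 306.851294
FV = $52,809.11

FV = PMT × ((1+r)^n - 1)/r = $52,809.11


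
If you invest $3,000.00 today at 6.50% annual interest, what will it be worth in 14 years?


Future value formula: FV = PV × (1 + r)^t
FV = $3,000.00 × (1 + 0.065)^14
FV = $3,000.00 × 2.414874
FV = $7,244.62

FV = PV × (1 + r)^t = $7,244.62


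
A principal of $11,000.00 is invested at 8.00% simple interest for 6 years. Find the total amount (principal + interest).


Total amount formula: A = P(1 + rt) = P + P·r·t
Interest: I = P × r × t = $11,000.00 × 0.08 × 6 = $5,280.00
A = P + I = $11,000.00 + $5,280.00 = $16,280.00

A = P + I = P(1 + rt) = $16,280.00


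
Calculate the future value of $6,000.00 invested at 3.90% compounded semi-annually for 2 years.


Compound interest formula: A = P(1 + r/n)^(nt)
A = $6,000.00 × (1 + 0.039/2)^(2 × 2)
Growth factor: (1 + 0.039/2)^4 = 1.080311
A = $6,000.00 × 1.080311
A = $6,481.87

A = P(1 + r/n)^(nt) = $6,481.87


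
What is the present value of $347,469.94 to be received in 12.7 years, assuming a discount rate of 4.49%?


Present value formula: PV = FV / (1 + r)^t
PV = $347,469.94 / (1 + 0.0449)^12.7
PV = $347,469.94 / 1.7468236
PV = $198,915.30

PV = FV / (1 + r)^t = $198,915.30


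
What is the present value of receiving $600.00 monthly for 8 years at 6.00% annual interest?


Present value of an ordinary annuity: PV = PMT × (1 − (1 + r)^(−n)) / r
Monthly rate r = 0.06/12 = 0.005, n = 96
PV = $600.00 × (1 − (1 + 0.06/12)^(−96)) / (0.06/12)
PV = $600.00 × 76.095218
PV = $45,657.13

PV = PMT × (1-(1+r)^(-n))/r = $45,657.13


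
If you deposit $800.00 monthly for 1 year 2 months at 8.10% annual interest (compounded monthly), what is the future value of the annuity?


Future value of an ordinary annuity: FV = PMT × ((1 + r)^n − 1) / r
Monthly rate r = 0.081/12 = 0.00675, n = 14
FV = $800.00 × ((1 + 0.081/12)^14 − 1) / (0.081/12)
FV = $800.00 × 14.631147
FV = $11,704.92

FV = PMT × ((1+r)^n - 1)/r = $11,704.92


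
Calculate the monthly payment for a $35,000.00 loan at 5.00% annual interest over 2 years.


Loan payment formula: PMT = PV × r / (1 − (1 + r)^(−n))
Monthly rate r = 0.05/12 ≈ 0.00416667, n = 24 months
Denominator: 1 − (1 + 0.05/12)^(−24) = 0.0949746
PMT = $35,000.00 × (0.05/12) / 0.0949746
PMT = $1,535.50 per month

PMT = PV × r / (1-(1+r)^(-n)) = $1,535.50/month


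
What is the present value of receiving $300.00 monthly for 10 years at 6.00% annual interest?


Present value of an ordinary annuity: PV = PMT × (1 − (1 + r)^(−n)) / r
Monthly rate r = 0.06/12 = 0.005, n = 120
PV = $300.00 × (1 − (1 + 0.06/12)^(−120)) / (0.06/12)
PV = $300.00 × 90.073453
PV = $27,022.04

PV = PMT × (1-(1+r)^(-n))/r = $27,022.04


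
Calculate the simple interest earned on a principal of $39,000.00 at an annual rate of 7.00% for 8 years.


Simple interest formula: I = P × r × t
I = $39,000.00 × 0.07 × 8
I = $21,840.00

I = P × r × t = $21,840.00


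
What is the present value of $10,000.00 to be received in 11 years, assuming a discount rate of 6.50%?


Present value formula: PV = FV / (1 + r)^t
PV = $10,000.00 / (1 + 0.065)^11
PV = $10,000.00 / 1.999151
PV = $5,002.12

PV = FV / (1 + r)^t = $5,002.12


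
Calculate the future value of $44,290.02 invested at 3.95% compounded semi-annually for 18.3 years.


Compound interest formula: A = P(1 + r/n)^(nt)
A = $44,290.02 × (1 + 0.0395/2)^(2 × 18.3)
Growth factor: (1 + 0.0395/2)^36.6 = 2.0458318
A = $44,290.02 × 2.0458318
A = $90,609.93

A = P(1 + r/n)^(nt) = $90,609.93


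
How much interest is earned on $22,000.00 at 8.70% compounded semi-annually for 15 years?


Compound interest earned = final amount − principal.
A = P(1 + r/n)^(nt) = $22,000.00 × (1 + 0.087/2)^(2 × 15) = $78,921.67
Interest = A − P = $78,921.67 − $22,000.00 = $56,921.67

Interest = A - P = $56,921.67


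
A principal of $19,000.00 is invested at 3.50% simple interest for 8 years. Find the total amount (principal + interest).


Total amount formula: A = P(1 + rt) = P + P·r·t
Interest: I = P × r × t = $19,000.00 × 0.035 × 8 = $5,320.00
A = P + I = $19,000.00 + $5,320.00 = $24,320.00

A = P + I = P(1 + rt) = $24,320.00


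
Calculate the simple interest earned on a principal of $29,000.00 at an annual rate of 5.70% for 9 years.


Simple interest formula: I = P × r × t
I = $29,000.00 × 0.057 × 9
I = $14,877.00

I = P × r × t = $14,877.00


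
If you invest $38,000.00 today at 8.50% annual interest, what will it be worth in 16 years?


Future value formula: FV = PV × (1 + r)^t
FV = $38,000.00 × (1 + 0.085)^16
FV = $38,000.00 × 3.688721
FV = $140,171.40

FV = PV × (1 + r)^t = $140,171.40


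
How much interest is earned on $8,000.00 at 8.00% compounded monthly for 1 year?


Compound interest earned = final amount − principal.
A = P(1 + r/n)^(nt) = $8,000.00 × (1 + 0.08/12)^(12 × 1) = $8,664.00
Interest = A − P = $8,664.00 − $8,000.00 = $664.00

Interest = A - P = $664.00


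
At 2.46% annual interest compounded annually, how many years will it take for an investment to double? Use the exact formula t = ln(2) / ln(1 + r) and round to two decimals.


Doubling condition: (1 + r)^t = 2
Take ln of both sides: t × ln(1 + r) = ln(2)
t = ln(2) / ln(1 + r)
t = 0.693147 / 0.024302
t = 28.52

t = ln(2) / ln(1 + r) = 28.52 years


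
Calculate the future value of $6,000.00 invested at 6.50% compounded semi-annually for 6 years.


Compound interest formula: A = P(1 + r/n)^(nt)
A = $6,000.00 × (1 + 0.065/2)^(2 × 6)
Growth factor: (1 + 0.065/2)^12 = 1.467847
A = $6,000.00 × 1.467847
A = $8,807.08

A = P(1 + r/n)^(nt) = $8,807.08


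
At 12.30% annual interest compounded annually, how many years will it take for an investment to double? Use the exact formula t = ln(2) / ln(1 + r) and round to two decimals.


Doubling condition: (1 + r)^t = 2
Take ln of both sides: t × ln(1 + r) = ln(2)
t = ln(2) / ln(1 + r)
t = 0.693147 / 0.116004
t = 5.98

t = ln(2) / ln(1 + r) = 5.98 years


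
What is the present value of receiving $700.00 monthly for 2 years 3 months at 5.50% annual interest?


Present value of an ordinary annuity: PV = PMT × (1 − (1 + r)^(−n)) / r
Monthly rate r = 0.055/12 ≈ 0.00458333, n = 27
PV = $700.00 × (1 − (1 + 0.055/12)^(−27)) / (0.055/12)
PV = $700.00 × 25.341694
PV = $17,739.19

PV = PMT × (1-(1+r)^(-n))/r = $17,739.19


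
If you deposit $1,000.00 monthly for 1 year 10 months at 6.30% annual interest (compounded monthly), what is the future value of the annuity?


Future value of an ordinary annuity: FV = PMT × ((1 + r)^n − 1) / r
Monthly rate r = 0.063/12 = 0.00525, n = 22
FV = $1,000.00 × ((1 + 0.063/12)^22 − 1) / (0.063/12)
FV = $1,000.00 × 23.2562751
FV = $23,256.28

FV = PMT × ((1+r)^n - 1)/r = $23,256.28


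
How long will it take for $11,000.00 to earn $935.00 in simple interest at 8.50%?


Rearrange the simple interest formula for t:
I = P × r × t  ⇒  t = I / (P × r)
t = $935.00 / ($11,000.00 × 0.085)
t = 1

t = I/(P×r) = 1 year


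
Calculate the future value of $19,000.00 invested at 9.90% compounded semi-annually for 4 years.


Compound interest formula: A = P(1 + r/n)^(nt)
A = $19,000.00 × (1 + 0.099/2)^(2 × 4)
Growth factor: (1 + 0.099/2)^8 = 1.4718364
A = $19,000.00 × 1.4718364
A = $27,964.89

A = P(1 + r/n)^(nt) = $27,964.89


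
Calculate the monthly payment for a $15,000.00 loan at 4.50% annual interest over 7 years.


Loan payment formula: PMT = PV × r / (1 − (1 + r)^(−n))
Monthly rate r = 0.045/12 = 0.00375, n = 84 months
Denominator: 1 − (1 + 0.045/12)^(−84) = 0.269781
PMT = $15,000.00 × (0.045/12) / 0.269781
PMT = $208.50 per month

PMT = PV × r / (1-(1+r)^(-n)) = $208.50/month


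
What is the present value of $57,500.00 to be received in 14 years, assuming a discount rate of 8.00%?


Present value formula: PV = FV / (1 + r)^t
PV = $57,500.00 / (1 + 0.08)^14
PV = $57,500.00 / 2.937194
PV = $19,576.51

PV = FV / (1 + r)^t = $19,576.51


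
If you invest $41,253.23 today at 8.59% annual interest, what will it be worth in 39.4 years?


Future value formula: FV = PV × (1 + r)^t
FV = $41,253.23 × (1 + 0.0859)^39.4
FV = $41,253.23 × 25.711027
FV = $1,060,662.91

FV = PV × (1 + r)^t = $1,060,662.91


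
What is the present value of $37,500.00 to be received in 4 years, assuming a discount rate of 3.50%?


Present value formula: PV = FV / (1 + r)^t
PV = $37,500.00 / (1 + 0.035)^4
PV = $37,500.00 / 1.147523
PV = $32,679.08

PV = FV / (1 + r)^t = $32,679.08


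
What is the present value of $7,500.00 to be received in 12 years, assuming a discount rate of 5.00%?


Present value formula: PV = FV / (1 + r)^t
PV = $7,500.00 / (1 + 0.05)^12
PV = $7,500.00 / 1.795856
PV = $4,176.28

PV = FV / (1 + r)^t = $4,176.28


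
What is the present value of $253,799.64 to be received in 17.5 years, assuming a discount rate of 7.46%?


Present value formula: PV = FV / (1 + r)^t
PV = $253,799.64 / (1 + 0.0746)^17.5
PV = $253,799.64 / 3.5222456
PV = $72,056.20

PV = FV / (1 + r)^t = $72,056.20


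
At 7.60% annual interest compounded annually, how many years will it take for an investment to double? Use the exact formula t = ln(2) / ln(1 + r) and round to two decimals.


Doubling condition: (1 + r)^t = 2
Take ln of both sides: t × ln(1 + r) = ln(2)
t = ln(2) / ln(1 + r)
t = 0.693147 / 0.073250
t = 9.46

t = ln(2) / ln(1 + r) = 9.46 years


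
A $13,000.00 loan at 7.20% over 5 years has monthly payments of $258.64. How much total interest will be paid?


Total paid over the life of the loan = PMT × n.
Total paid = $258.64 × 60 = $15,518.40
Total interest = total paid − principal = $15,518.40 − $13,000.00 = $2,518.40

Total interest = (PMT × n) - PV = $2,518.40


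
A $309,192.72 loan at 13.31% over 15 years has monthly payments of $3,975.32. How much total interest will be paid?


Total paid over the life of the loan = PMT × n.
Total paid = $3,975.32 × 180 = $715,557.60
Total interest = total paid − principal = $715,557.60 − $309,192.72 = $406,364.88

Total interest = (PMT × n) - PV = $406,364.88


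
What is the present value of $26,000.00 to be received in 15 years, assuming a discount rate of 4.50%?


Present value formula: PV = FV / (1 + r)^t
PV = $26,000.00 / (1 + 0.045)^15
PV = $26,000.00 / 1.935282
PV = $13,434.73

PV = FV / (1 + r)^t = $13,434.73


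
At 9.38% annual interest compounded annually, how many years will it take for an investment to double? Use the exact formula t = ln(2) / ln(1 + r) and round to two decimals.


Doubling condition: (1 + r)^t = 2
Take ln of both sides: t × ln(1 + r) = ln(2)
t = ln(2) / ln(1 + r)
t = 0.693147 / 0.089658
t = 7.73

t = ln(2) / ln(1 + r) = 7.73 years


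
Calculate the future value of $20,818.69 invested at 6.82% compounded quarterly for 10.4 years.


Compound interest formula: A = P(1 + r/n)^(nt)
A = $20,818.69 × (1 + 0.0682/4)^(4 × 10.4)
Growth factor: (1 + 0.0682/4)^41.6 = 2.0204116
A = $20,818.69 × 2.0204116
A = $42,062.32

A = P(1 + r/n)^(nt) = $42,062.32


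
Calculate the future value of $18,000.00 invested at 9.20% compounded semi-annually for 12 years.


Compound interest formula: A = P(1 + r/n)^(nt)
A = $18,000.00 × (1 + 0.092/2)^(2 × 12)
Growth factor: (1 + 0.092/2)^24 = 2.942798
A = $18,000.00 × 2.942798
A = $52,970.36

A = P(1 + r/n)^(nt) = $52,970.36


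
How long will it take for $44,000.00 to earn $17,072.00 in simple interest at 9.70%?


Rearrange the simple interest formula for t:
I = P × r × t  ⇒  t = I / (P × r)
t = $17,072.00 / ($44,000.00 × 0.097)
t = 4

t = I/(P×r) = 4 years


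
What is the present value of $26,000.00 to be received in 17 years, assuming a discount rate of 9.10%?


Present value formula: PV = FV / (1 + r)^t
PV = $26,000.00 / (1 + 0.091)^17
PV = $26,000.00 / 4.395626
PV = $5,914.97

PV = FV / (1 + r)^t = $5,914.97


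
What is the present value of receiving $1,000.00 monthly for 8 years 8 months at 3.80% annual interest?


Present value of an ordinary annuity: PV = PMT × (1 − (1 + r)^(−n)) / r
Monthly rate r = 0.038/12 ≈ 0.00316667, n = 104
PV = $1,000.00 × (1 − (1 + 0.038/12)^(−104)) / (0.038/12)
PV = $1,000.00 × 88.491280
PV = $88,491.28

PV = PMT × (1-(1+r)^(-n))/r = $88,491.28


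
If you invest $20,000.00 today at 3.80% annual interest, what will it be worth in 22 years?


Future value formula: FV = PV × (1 + r)^t
FV = $20,000.00 × (1 + 0.038)^22
FV = $20,000.00 × 2.271652
FV = $45,433.04

FV = PV × (1 + r)^t = $45,433.04


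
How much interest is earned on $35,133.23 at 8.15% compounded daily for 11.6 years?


Compound interest earned = final amount − principal.
A = P(1 + r/n)^(nt) = $35,133.23 × (1 + 0.0815/365)^(365 × 11.6) = $90,417.87
Interest = A − P = $90,417.87 − $35,133.23 = $55,284.64

Interest = A - P = $55,284.64


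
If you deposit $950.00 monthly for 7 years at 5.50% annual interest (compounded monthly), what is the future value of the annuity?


Future value of an ordinary annuity: FV = PMT × ((1 + r)^n − 1) / r
Monthly rate r = 0.055/12 ≈ 0.00458333, n = 84
FV = $950.00 × ((1 + 0.055/12)^84 − 1) / (0.055/12)
FV = $950.00 × 102.179391
FV = $97,070.42

FV = PMT × ((1+r)^n - 1)/r = $97,070.42


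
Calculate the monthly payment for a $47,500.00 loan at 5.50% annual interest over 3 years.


Loan payment formula: PMT = PV × r / (1 − (1 + r)^(−n))
Monthly rate r = 0.055/12 ≈ 0.00458333, n = 36 months
Denominator: 1 − (1 + 0.055/12)^(−36) = 0.1517866
PMT = $47,500.00 × (0.055/12) / 0.1517866
PMT = $1,434.31 per month

PMT = PV × r / (1-(1+r)^(-n)) = $1,434.31/month


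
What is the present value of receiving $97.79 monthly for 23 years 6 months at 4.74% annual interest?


Present value of an ordinary annuity: PV = PMT × (1 − (1 + r)^(−n)) / r
Monthly rate r = 0.0474/12 = 0.00395, n = 282
PV = $97.79 × (1 − (1 + 0.0474/12)^(−282)) / (0.0474/12)
PV = $97.79 × 169.874109
PV = $16,611.99

PV = PMT × (1-(1+r)^(-n))/r = $16,611.99


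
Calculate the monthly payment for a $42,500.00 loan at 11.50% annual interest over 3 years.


Loan payment formula: PMT = PV × r / (1 − (1 + r)^(−n))
Monthly rate r = 0.115/12 ≈ 0.00958333, n = 36 months
Denominator: 1 − (1 + 0.115/12)^(−36) = 0.290615
PMT = $42,500.00 × (0.115/12) / 0.290615
PMT = $1,401.48 per month

PMT = PV × r / (1-(1+r)^(-n)) = $1,401.48/month


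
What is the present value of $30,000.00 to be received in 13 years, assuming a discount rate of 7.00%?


Present value formula: PV = FV / (1 + r)^t
PV = $30,000.00 / (1 + 0.07)^13
PV = $30,000.00 / 2.409845
PV = $12,448.93

PV = FV / (1 + r)^t = $12,448.93


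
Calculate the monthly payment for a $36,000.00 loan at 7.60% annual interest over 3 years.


Loan payment formula: PMT = PV × r / (1 − (1 + r)^(−n))
Monthly rate r = 0.076/12 ≈ 0.00633333, n = 36 months
Denominator: 1 − (1 + 0.076/12)^(−36) = 0.203303
PMT = $36,000.00 × (0.076/12) / 0.203303
PMT = $1,121.48 per month

PMT = PV × r / (1-(1+r)^(-n)) = $1,121.48/month


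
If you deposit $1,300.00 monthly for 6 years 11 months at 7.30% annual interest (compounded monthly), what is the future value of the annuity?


Future value of an ordinary annuity: FV = PMT × ((1 + r)^n − 1) / r
Monthly rate r = 0.073/12 ≈ 0.00608333, n = 83
FV = $1,300.00 × ((1 + 0.073/12)^83 − 1) / (0.073/12)
FV = $1,300.00 × 107.558644
FV = $139,826.24

FV = PMT × ((1+r)^n - 1)/r = $139,826.24


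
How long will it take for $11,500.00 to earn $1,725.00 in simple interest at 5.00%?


Rearrange the simple interest formula for t:
I = P × r × t  ⇒  t = I / (P × r)
t = $1,725.00 / ($11,500.00 × 0.05)
t = 3

t = I/(P×r) = 3 years


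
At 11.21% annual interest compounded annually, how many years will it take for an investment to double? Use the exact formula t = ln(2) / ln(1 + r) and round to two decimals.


Doubling condition: (1 + r)^t = 2
Take ln of both sides: t × ln(1 + r) = ln(2)
t = ln(2) / ln(1 + r)
t = 0.693147 / 0.106250
t = 6.52

t = ln(2) / ln(1 + r) = 6.52 years


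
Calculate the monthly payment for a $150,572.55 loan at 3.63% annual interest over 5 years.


Loan payment formula: PMT = PV × r / (1 − (1 + r)^(−n))
Monthly rate r = 0.0363/12 = 0.003025, n = 60 months
Denominator: 1 − (1 + 0.0363/12)^(−60) = 0.1657532
PMT = $150,572.55 × (0.0363/12) / 0.1657532
PMT = $2,747.95 per month

PMT = PV × r / (1-(1+r)^(-n)) = $2,747.95/month


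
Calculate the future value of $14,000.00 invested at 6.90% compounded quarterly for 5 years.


Compound interest formula: A = P(1 + r/n)^(nt)
A = $14,000.00 × (1 + 0.069/4)^(4 × 5)
Growth factor: (1 + 0.069/4)^20 = 1.407842
A = $14,000.00 × 1.407842
A = $19,709.79

A = P(1 + r/n)^(nt) = $19,709.79


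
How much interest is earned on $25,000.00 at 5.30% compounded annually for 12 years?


Compound interest earned = final amount − principal.
A = P(1 + r/n)^(nt) = $25,000.00 × (1 + 0.053/1)^(1 × 12) = $46,460.13
Interest = A − P = $46,460.13 − $25,000.00 = $21,460.13

Interest = A - P = $21,460.13


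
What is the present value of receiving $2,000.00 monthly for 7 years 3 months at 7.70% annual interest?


Present value of an ordinary annuity: PV = PMT × (1 − (1 + r)^(−n)) / r
Monthly rate r = 0.077/12 ≈ 0.00641667, n = 87
PV = $2,000.00 × (1 − (1 + 0.077/12)^(−87)) / (0.077/12)
PV = $2,000.00 × 66.509461
PV = $133,018.92

PV = PMT × (1-(1+r)^(-n))/r = $133,018.92


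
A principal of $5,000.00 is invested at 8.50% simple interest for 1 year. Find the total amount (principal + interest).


Total amount formula: A = P(1 + rt) = P + P·r·t
Interest: I = P × r × t = $5,000.00 × 0.085 × 1 = $425.00
A = P + I = $5,000.00 + $425.00 = $5,425.00

A = P + I = P(1 + rt) = $5,425.00


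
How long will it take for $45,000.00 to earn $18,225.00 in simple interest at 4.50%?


Rearrange the simple interest formula for t:
I = P × r × t  ⇒  t = I / (P × r)
t = $18,225.00 / ($45,000.00 × 0.045)
t = 9

t = I/(P×r) = 9 years


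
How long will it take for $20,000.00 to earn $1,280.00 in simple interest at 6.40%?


Rearrange the simple interest formula for t:
I = P × r × t  ⇒  t = I / (P × r)
t = $1,280.00 / ($20,000.00 × 0.064)
t = 1

t = I/(P×r) = 1 year


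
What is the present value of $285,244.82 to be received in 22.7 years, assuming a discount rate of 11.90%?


Present value formula: PV = FV / (1 + r)^t
PV = $285,244.82 / (1 + 0.119)^22.7
PV = $285,244.82 / 12.836392
PV = $22,221.57

PV = FV / (1 + r)^t = $22,221.57


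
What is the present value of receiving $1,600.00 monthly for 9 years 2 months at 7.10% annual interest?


Present value of an ordinary annuity: PV = PMT × (1 − (1 + r)^(−n)) / r
Monthly rate r = 0.071/12 ≈ 0.00591667, n = 110
PV = $1,600.00 × (1 − (1 + 0.071/12)^(−110)) / (0.071/12)
PV = $1,600.00 × 80.685256
PV = $129,096.41

PV = PMT × (1-(1+r)^(-n))/r = $129,096.41


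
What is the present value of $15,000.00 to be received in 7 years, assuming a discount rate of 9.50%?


Present value formula: PV = FV / (1 + r)^t
PV = $15,000.00 / (1 + 0.095)^7
PV = $15,000.00 / 1.887552
PV = $7,946.80

PV = FV / (1 + r)^t = $7,946.80


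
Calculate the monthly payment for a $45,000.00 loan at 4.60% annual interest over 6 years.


Loan payment formula: PMT = PV × r / (1 − (1 + r)^(−n))
Monthly rate r = 0.046/12 ≈ 0.00383333, n = 72 months
Denominator: 1 − (1 + 0.046/12)^(−72) = 0.240787
PMT = $45,000.00 × (0.046/12) / 0.240787
PMT = $716.40 per month

PMT = PV × r / (1-(1+r)^(-n)) = $716.40/month


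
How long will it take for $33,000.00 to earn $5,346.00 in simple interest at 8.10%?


Rearrange the simple interest formula for t:
I = P × r × t  ⇒  t = I / (P × r)
t = $5,346.00 / ($33,000.00 × 0.081)
t = 2

t = I/(P×r) = 2 years


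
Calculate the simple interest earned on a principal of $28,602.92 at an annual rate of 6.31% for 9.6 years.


Simple interest formula: I = P × r × t
I = $28,602.92 × 0.0631 × 9.6
I = $17,326.50

I = P × r × t = $17,326.50


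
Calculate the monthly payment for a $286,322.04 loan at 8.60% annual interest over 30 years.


Loan payment formula: PMT = PV × r / (1 − (1 + r)^(−n))
Monthly rate r = 0.086/12 ≈ 0.00716667, n = 360 months
Denominator: 1 − (1 + 0.086/12)^(−360) = 0.923526
PMT = $286,322.04 × (0.086/12) / 0.923526
PMT = $2,221.89 per month

PMT = PV × r / (1-(1+r)^(-n)) = $2,221.89/month


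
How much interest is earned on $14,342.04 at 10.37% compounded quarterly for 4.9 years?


Compound interest earned = final amount − principal.
A = P(1 + r/n)^(nt) = $14,342.04 × (1 + 0.1037/4)^(4 × 4.9) = $23,685.19
Interest = A − P = $23,685.19 − $14,342.04 = $9,343.15

Interest = A - P = $9,343.15


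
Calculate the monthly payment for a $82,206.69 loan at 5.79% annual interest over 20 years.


Loan payment formula: PMT = PV × r / (1 − (1 + r)^(−n))
Monthly rate r = 0.0579/12 = 0.004825, n = 240 months
Denominator: 1 − (1 + 0.0579/12)^(−240) = 0.685010
PMT = $82,206.69 × (0.0579/12) / 0.685010
PMT = $579.04 per month

PMT = PV × r / (1-(1+r)^(-n)) = $579.04/month


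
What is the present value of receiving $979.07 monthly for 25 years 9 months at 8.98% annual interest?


Present value of an ordinary annuity: PV = PMT × (1 − (1 + r)^(−n)) / r
Monthly rate r = 0.0898/12 ≈ 0.00748333, n = 309
PV = $979.07 × (1 − (1 + 0.0898/12)^(−309)) / (0.0898/12)
PV = $979.07 × 120.282696
PV = $117,765.18

PV = PMT × (1-(1+r)^(-n))/r = $117,765.18


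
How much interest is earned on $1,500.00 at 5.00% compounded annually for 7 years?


Compound interest earned = final amount − principal.
A = P(1 + r/n)^(nt) = $1,500.00 × (1 + 0.05/1)^(1 × 7) = $2,110.65
Interest = A − P = $2,110.65 − $1,500.00 = $610.65

Interest = A - P = $610.65


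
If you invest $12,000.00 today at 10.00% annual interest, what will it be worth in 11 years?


Future value formula: FV = PV × (1 + r)^t
FV = $12,000.00 × (1 + 0.1)^11
FV = $12,000.00 × 2.853117
FV = $34,237.40

FV = PV × (1 + r)^t = $34,237.40


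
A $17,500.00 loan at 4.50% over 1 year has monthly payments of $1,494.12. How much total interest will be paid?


Total paid over the life of the loan = PMT × n.
Total paid = $1,494.12 × 12 = $17,929.44
Total interest = total paid − principal = $17,929.44 − $17,500.00 = $429.44

Total interest = (PMT × n) - PV = $429.44


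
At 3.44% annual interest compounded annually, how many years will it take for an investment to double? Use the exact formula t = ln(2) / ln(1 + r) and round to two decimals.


Doubling condition: (1 + r)^t = 2
Take ln of both sides: t × ln(1 + r) = ln(2)
t = ln(2) / ln(1 + r)
t = 0.693147 / 0.033822
t = 20.49

t = ln(2) / ln(1 + r) = 20.49 years


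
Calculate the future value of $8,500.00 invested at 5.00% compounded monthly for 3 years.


Compound interest formula: A = P(1 + r/n)^(nt)
A = $8,500.00 × (1 + 0.05/12)^(12 × 3)
Growth factor: (1 + 0.05/12)^36 = 1.161472
A = $8,500.00 × 1.161472
A = $9,872.51

A = P(1 + r/n)^(nt) = $9,872.51


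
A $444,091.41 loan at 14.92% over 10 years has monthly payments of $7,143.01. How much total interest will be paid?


Total paid over the life of the loan = PMT × n.
Total paid = $7,143.01 × 120 = $857,161.20
Total interest = total paid − principal = $857,161.20 − $444,091.41 = $413,069.79

Total interest = (PMT × n) - PV = $413,069.79


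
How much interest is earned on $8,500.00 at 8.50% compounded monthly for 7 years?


Compound interest earned = final amount − principal.
A = P(1 + r/n)^(nt) = $8,500.00 × (1 + 0.085/12)^(12 × 7) = $15,378.47
Interest = A − P = $15,378.47 − $8,500.00 = $6,878.47

Interest = A - P = $6,878.47


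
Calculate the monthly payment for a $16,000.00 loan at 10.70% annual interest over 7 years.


Loan payment formula: PMT = PV × r / (1 − (1 + r)^(−n))
Monthly rate r = 0.107/12 ≈ 0.00891667, n = 84 months
Denominator: 1 − (1 + 0.107/12)^(−84) = 0.525589
PMT = $16,000.00 × (0.107/12) / 0.525589
PMT = $271.44 per month

PMT = PV × r / (1-(1+r)^(-n)) = $271.44/month


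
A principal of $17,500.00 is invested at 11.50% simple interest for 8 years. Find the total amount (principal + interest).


Total amount formula: A = P(1 + rt) = P + P·r·t
Interest: I = P × r × t = $17,500.00 × 0.115 × 8 = $16,100.00
A = P + I = $17,500.00 + $16,100.00 = $33,600.00

A = P + I = P(1 + rt) = $33,600.00


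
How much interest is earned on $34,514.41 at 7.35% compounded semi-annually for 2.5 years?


Compound interest earned = final amount − principal.
A = P(1 + r/n)^(nt) = $34,514.41 × (1 + 0.0735/2)^(2 × 2.5) = $41,340.02
Interest = A − P = $41,340.02 − $34,514.41 = $6,825.61

Interest = A - P = $6,825.61


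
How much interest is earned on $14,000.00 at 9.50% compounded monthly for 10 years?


Compound interest earned = final amount − principal.
A = P(1 + r/n)^(nt) = $14,000.00 × (1 + 0.095/12)^(12 × 10) = $36,064.78
Interest = A − P = $36,064.78 − $14,000.00 = $22,064.78

Interest = A - P = $22,064.78


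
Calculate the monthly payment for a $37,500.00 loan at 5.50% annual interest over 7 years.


Loan payment formula: PMT = PV × r / (1 − (1 + r)^(−n))
Monthly rate r = 0.055/12 ≈ 0.00458333, n = 84 months
Denominator: 1 − (1 + 0.055/12)^(−84) = 0.318951
PMT = $37,500.00 × (0.055/12) / 0.318951
PMT = $538.88 per month

PMT = PV × r / (1-(1+r)^(-n)) = $538.88/month


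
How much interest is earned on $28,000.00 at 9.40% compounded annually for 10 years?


Compound interest earned = final amount − principal.
A = P(1 + r/n)^(nt) = $28,000.00 × (1 + 0.094/1)^(1 × 10) = $68,759.27
Interest = A − P = $68,759.27 − $28,000.00 = $40,759.27

Interest = A - P = $40,759.27


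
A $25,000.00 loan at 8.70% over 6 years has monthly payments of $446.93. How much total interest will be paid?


Total paid over the life of the loan = PMT × n.
Total paid = $446.93 × 72 = $32,178.96
Total interest = total paid − principal = $32,178.96 − $25,000.00 = $7,178.96

Total interest = (PMT × n) - PV = $7,178.96


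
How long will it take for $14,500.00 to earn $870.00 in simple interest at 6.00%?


Rearrange the simple interest formula for t:
I = P × r × t  ⇒  t = I / (P × r)
t = $870.00 / ($14,500.00 × 0.06)
t = 1

t = I/(P×r) = 1 year


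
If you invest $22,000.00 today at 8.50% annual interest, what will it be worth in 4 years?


Future value formula: FV = PV × (1 + r)^t
FV = $22,000.00 × (1 + 0.085)^4
FV = $22,000.00 × 1.3858587
FV = $30,488.89

FV = PV × (1 + r)^t = $30,488.89


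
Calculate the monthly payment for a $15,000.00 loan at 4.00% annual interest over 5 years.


Loan payment formula: PMT = PV × r / (1 − (1 + r)^(−n))
Monthly rate r = 0.04/12 ≈ 0.00333333, n = 60 months
Denominator: 1 − (1 + 0.04/12)^(−60) = 0.180997
PMT = $15,000.00 × (0.04/12) / 0.180997
PMT = $276.25 per month

PMT = PV × r / (1-(1+r)^(-n)) = $276.25/month


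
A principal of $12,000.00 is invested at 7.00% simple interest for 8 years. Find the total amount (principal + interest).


Total amount formula: A = P(1 + rt) = P + P·r·t
Interest: I = P × r × t = $12,000.00 × 0.07 × 8 = $6,720.00
A = P + I = $12,000.00 + $6,720.00 = $18,720.00

A = P + I = P(1 + rt) = $18,720.00


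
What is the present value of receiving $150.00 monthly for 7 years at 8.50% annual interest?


Present value of an ordinary annuity: PV = PMT × (1 − (1 + r)^(−n)) / r
Monthly rate r = 0.085/12 ≈ 0.00708333, n = 84
PV = $150.00 × (1 − (1 + 0.085/12)^(−84)) / (0.085/12)
PV = $150.00 × 63.145324
PV = $9,471.80

PV = PMT × (1-(1+r)^(-n))/r = $9,471.80


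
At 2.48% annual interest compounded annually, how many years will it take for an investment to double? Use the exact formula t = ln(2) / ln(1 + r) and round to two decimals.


Doubling condition: (1 + r)^t = 2
Take ln of both sides: t × ln(1 + r) = ln(2)
t = ln(2) / ln(1 + r)
t = 0.693147 / 0.0244975
t = 28.29

t = ln(2) / ln(1 + r) = 28.29 years


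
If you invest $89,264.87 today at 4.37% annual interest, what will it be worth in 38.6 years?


Future value formula: FV = PV × (1 + r)^t
FV = $89,264.87 × (1 + 0.0437)^38.6
FV = $89,264.87 × 5.2122037
FV = $465,266.69

FV = PV × (1 + r)^t = $465,266.69


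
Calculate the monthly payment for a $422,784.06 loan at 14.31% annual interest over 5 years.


Loan payment formula: PMT = PV × r / (1 − (1 + r)^(−n))
Monthly rate r = 0.1431/12 = 0.011925, n = 60 months
Denominator: 1 − (1 + 0.1431/12)^(−60) = 0.5089785
PMT = $422,784.06 × (0.1431/12) / 0.5089785
PMT = $9,905.53 per month

PMT = PV × r / (1-(1+r)^(-n)) = $9,905.53/month


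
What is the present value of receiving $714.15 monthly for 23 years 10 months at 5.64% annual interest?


Present value of an ordinary annuity: PV = PMT × (1 − (1 + r)^(−n)) / r
Monthly rate r = 0.0564/12 = 0.0047, n = 286
PV = $714.15 × (1 − (1 + 0.0564/12)^(−286)) / (0.0564/12)
PV = $714.15 × 157.112635
PV = $112,201.99

PV = PMT × (1-(1+r)^(-n))/r = $112,201.99


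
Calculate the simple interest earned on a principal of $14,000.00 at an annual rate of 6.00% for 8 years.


Simple interest formula: I = P × r × t
I = $14,000.00 × 0.06 × 8
I = $6,720.00

I = P × r × t = $6,720.00


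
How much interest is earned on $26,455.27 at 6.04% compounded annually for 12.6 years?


Compound interest earned = final amount − principal.
A = P(1 + r/n)^(nt) = $26,455.27 × (1 + 0.0604/1)^(1 × 12.6) = $55,389.91
Interest = A − P = $55,389.91 − $26,455.27 = $28,934.64

Interest = A - P = $28,934.64


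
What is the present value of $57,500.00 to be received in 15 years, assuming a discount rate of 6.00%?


Present value formula: PV = FV / (1 + r)^t
PV = $57,500.00 / (1 + 0.06)^15
PV = $57,500.00 / 2.396558
PV = $23,992.74

PV = FV / (1 + r)^t = $23,992.74
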